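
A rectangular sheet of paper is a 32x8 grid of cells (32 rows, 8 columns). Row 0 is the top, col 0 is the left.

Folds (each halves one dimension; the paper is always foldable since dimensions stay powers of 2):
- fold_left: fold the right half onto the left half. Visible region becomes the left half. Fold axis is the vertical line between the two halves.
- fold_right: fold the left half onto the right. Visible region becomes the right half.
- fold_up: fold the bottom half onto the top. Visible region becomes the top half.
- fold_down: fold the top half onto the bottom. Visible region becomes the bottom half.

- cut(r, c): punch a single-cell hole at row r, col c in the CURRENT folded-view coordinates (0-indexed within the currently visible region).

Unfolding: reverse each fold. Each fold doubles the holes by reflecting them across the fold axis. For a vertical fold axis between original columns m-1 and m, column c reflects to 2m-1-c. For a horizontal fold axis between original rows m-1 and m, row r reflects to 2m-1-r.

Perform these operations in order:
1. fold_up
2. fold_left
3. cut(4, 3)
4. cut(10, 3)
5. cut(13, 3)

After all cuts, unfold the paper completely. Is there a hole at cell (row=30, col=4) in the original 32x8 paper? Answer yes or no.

Answer: no

Derivation:
Op 1 fold_up: fold axis h@16; visible region now rows[0,16) x cols[0,8) = 16x8
Op 2 fold_left: fold axis v@4; visible region now rows[0,16) x cols[0,4) = 16x4
Op 3 cut(4, 3): punch at orig (4,3); cuts so far [(4, 3)]; region rows[0,16) x cols[0,4) = 16x4
Op 4 cut(10, 3): punch at orig (10,3); cuts so far [(4, 3), (10, 3)]; region rows[0,16) x cols[0,4) = 16x4
Op 5 cut(13, 3): punch at orig (13,3); cuts so far [(4, 3), (10, 3), (13, 3)]; region rows[0,16) x cols[0,4) = 16x4
Unfold 1 (reflect across v@4): 6 holes -> [(4, 3), (4, 4), (10, 3), (10, 4), (13, 3), (13, 4)]
Unfold 2 (reflect across h@16): 12 holes -> [(4, 3), (4, 4), (10, 3), (10, 4), (13, 3), (13, 4), (18, 3), (18, 4), (21, 3), (21, 4), (27, 3), (27, 4)]
Holes: [(4, 3), (4, 4), (10, 3), (10, 4), (13, 3), (13, 4), (18, 3), (18, 4), (21, 3), (21, 4), (27, 3), (27, 4)]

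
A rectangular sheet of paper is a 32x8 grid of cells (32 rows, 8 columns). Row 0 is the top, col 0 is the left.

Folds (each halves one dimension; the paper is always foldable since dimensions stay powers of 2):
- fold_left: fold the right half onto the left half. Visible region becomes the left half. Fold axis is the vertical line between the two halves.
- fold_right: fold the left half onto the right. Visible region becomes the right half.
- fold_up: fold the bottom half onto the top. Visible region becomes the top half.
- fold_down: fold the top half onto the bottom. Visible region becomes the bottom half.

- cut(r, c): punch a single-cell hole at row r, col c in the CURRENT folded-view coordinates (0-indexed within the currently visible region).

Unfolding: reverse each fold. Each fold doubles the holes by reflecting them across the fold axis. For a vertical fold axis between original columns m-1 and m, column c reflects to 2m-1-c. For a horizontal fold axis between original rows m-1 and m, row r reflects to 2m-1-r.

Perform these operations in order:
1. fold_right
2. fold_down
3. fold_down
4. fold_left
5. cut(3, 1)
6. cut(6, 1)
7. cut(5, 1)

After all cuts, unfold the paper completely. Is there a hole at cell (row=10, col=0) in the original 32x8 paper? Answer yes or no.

Op 1 fold_right: fold axis v@4; visible region now rows[0,32) x cols[4,8) = 32x4
Op 2 fold_down: fold axis h@16; visible region now rows[16,32) x cols[4,8) = 16x4
Op 3 fold_down: fold axis h@24; visible region now rows[24,32) x cols[4,8) = 8x4
Op 4 fold_left: fold axis v@6; visible region now rows[24,32) x cols[4,6) = 8x2
Op 5 cut(3, 1): punch at orig (27,5); cuts so far [(27, 5)]; region rows[24,32) x cols[4,6) = 8x2
Op 6 cut(6, 1): punch at orig (30,5); cuts so far [(27, 5), (30, 5)]; region rows[24,32) x cols[4,6) = 8x2
Op 7 cut(5, 1): punch at orig (29,5); cuts so far [(27, 5), (29, 5), (30, 5)]; region rows[24,32) x cols[4,6) = 8x2
Unfold 1 (reflect across v@6): 6 holes -> [(27, 5), (27, 6), (29, 5), (29, 6), (30, 5), (30, 6)]
Unfold 2 (reflect across h@24): 12 holes -> [(17, 5), (17, 6), (18, 5), (18, 6), (20, 5), (20, 6), (27, 5), (27, 6), (29, 5), (29, 6), (30, 5), (30, 6)]
Unfold 3 (reflect across h@16): 24 holes -> [(1, 5), (1, 6), (2, 5), (2, 6), (4, 5), (4, 6), (11, 5), (11, 6), (13, 5), (13, 6), (14, 5), (14, 6), (17, 5), (17, 6), (18, 5), (18, 6), (20, 5), (20, 6), (27, 5), (27, 6), (29, 5), (29, 6), (30, 5), (30, 6)]
Unfold 4 (reflect across v@4): 48 holes -> [(1, 1), (1, 2), (1, 5), (1, 6), (2, 1), (2, 2), (2, 5), (2, 6), (4, 1), (4, 2), (4, 5), (4, 6), (11, 1), (11, 2), (11, 5), (11, 6), (13, 1), (13, 2), (13, 5), (13, 6), (14, 1), (14, 2), (14, 5), (14, 6), (17, 1), (17, 2), (17, 5), (17, 6), (18, 1), (18, 2), (18, 5), (18, 6), (20, 1), (20, 2), (20, 5), (20, 6), (27, 1), (27, 2), (27, 5), (27, 6), (29, 1), (29, 2), (29, 5), (29, 6), (30, 1), (30, 2), (30, 5), (30, 6)]
Holes: [(1, 1), (1, 2), (1, 5), (1, 6), (2, 1), (2, 2), (2, 5), (2, 6), (4, 1), (4, 2), (4, 5), (4, 6), (11, 1), (11, 2), (11, 5), (11, 6), (13, 1), (13, 2), (13, 5), (13, 6), (14, 1), (14, 2), (14, 5), (14, 6), (17, 1), (17, 2), (17, 5), (17, 6), (18, 1), (18, 2), (18, 5), (18, 6), (20, 1), (20, 2), (20, 5), (20, 6), (27, 1), (27, 2), (27, 5), (27, 6), (29, 1), (29, 2), (29, 5), (29, 6), (30, 1), (30, 2), (30, 5), (30, 6)]

Answer: no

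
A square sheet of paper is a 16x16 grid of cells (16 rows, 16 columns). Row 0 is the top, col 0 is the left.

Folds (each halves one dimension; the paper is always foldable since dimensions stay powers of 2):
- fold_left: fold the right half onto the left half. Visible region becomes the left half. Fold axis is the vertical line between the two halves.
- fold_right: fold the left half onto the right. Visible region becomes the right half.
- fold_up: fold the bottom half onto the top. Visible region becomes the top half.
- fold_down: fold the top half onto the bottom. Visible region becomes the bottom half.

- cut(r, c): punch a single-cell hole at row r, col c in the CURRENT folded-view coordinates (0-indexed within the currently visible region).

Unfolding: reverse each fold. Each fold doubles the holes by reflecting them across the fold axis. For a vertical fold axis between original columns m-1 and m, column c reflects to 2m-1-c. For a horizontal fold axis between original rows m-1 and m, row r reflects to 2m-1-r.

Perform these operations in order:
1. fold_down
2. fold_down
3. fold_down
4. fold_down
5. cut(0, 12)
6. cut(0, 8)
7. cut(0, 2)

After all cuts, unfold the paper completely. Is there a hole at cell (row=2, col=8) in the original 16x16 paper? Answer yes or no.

Op 1 fold_down: fold axis h@8; visible region now rows[8,16) x cols[0,16) = 8x16
Op 2 fold_down: fold axis h@12; visible region now rows[12,16) x cols[0,16) = 4x16
Op 3 fold_down: fold axis h@14; visible region now rows[14,16) x cols[0,16) = 2x16
Op 4 fold_down: fold axis h@15; visible region now rows[15,16) x cols[0,16) = 1x16
Op 5 cut(0, 12): punch at orig (15,12); cuts so far [(15, 12)]; region rows[15,16) x cols[0,16) = 1x16
Op 6 cut(0, 8): punch at orig (15,8); cuts so far [(15, 8), (15, 12)]; region rows[15,16) x cols[0,16) = 1x16
Op 7 cut(0, 2): punch at orig (15,2); cuts so far [(15, 2), (15, 8), (15, 12)]; region rows[15,16) x cols[0,16) = 1x16
Unfold 1 (reflect across h@15): 6 holes -> [(14, 2), (14, 8), (14, 12), (15, 2), (15, 8), (15, 12)]
Unfold 2 (reflect across h@14): 12 holes -> [(12, 2), (12, 8), (12, 12), (13, 2), (13, 8), (13, 12), (14, 2), (14, 8), (14, 12), (15, 2), (15, 8), (15, 12)]
Unfold 3 (reflect across h@12): 24 holes -> [(8, 2), (8, 8), (8, 12), (9, 2), (9, 8), (9, 12), (10, 2), (10, 8), (10, 12), (11, 2), (11, 8), (11, 12), (12, 2), (12, 8), (12, 12), (13, 2), (13, 8), (13, 12), (14, 2), (14, 8), (14, 12), (15, 2), (15, 8), (15, 12)]
Unfold 4 (reflect across h@8): 48 holes -> [(0, 2), (0, 8), (0, 12), (1, 2), (1, 8), (1, 12), (2, 2), (2, 8), (2, 12), (3, 2), (3, 8), (3, 12), (4, 2), (4, 8), (4, 12), (5, 2), (5, 8), (5, 12), (6, 2), (6, 8), (6, 12), (7, 2), (7, 8), (7, 12), (8, 2), (8, 8), (8, 12), (9, 2), (9, 8), (9, 12), (10, 2), (10, 8), (10, 12), (11, 2), (11, 8), (11, 12), (12, 2), (12, 8), (12, 12), (13, 2), (13, 8), (13, 12), (14, 2), (14, 8), (14, 12), (15, 2), (15, 8), (15, 12)]
Holes: [(0, 2), (0, 8), (0, 12), (1, 2), (1, 8), (1, 12), (2, 2), (2, 8), (2, 12), (3, 2), (3, 8), (3, 12), (4, 2), (4, 8), (4, 12), (5, 2), (5, 8), (5, 12), (6, 2), (6, 8), (6, 12), (7, 2), (7, 8), (7, 12), (8, 2), (8, 8), (8, 12), (9, 2), (9, 8), (9, 12), (10, 2), (10, 8), (10, 12), (11, 2), (11, 8), (11, 12), (12, 2), (12, 8), (12, 12), (13, 2), (13, 8), (13, 12), (14, 2), (14, 8), (14, 12), (15, 2), (15, 8), (15, 12)]

Answer: yes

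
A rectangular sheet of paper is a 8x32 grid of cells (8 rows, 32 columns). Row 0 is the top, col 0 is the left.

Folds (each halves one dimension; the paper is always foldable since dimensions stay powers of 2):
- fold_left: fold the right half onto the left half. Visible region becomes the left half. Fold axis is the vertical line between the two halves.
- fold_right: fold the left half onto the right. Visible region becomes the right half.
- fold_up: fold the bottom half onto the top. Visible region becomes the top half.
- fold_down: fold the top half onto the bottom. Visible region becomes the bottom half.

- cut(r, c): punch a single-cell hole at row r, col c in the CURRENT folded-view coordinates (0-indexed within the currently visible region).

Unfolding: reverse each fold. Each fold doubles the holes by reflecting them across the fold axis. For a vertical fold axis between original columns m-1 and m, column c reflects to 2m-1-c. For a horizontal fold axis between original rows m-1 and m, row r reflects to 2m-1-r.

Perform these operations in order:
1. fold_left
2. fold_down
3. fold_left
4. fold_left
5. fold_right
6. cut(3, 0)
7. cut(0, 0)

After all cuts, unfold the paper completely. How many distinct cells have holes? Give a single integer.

Answer: 64

Derivation:
Op 1 fold_left: fold axis v@16; visible region now rows[0,8) x cols[0,16) = 8x16
Op 2 fold_down: fold axis h@4; visible region now rows[4,8) x cols[0,16) = 4x16
Op 3 fold_left: fold axis v@8; visible region now rows[4,8) x cols[0,8) = 4x8
Op 4 fold_left: fold axis v@4; visible region now rows[4,8) x cols[0,4) = 4x4
Op 5 fold_right: fold axis v@2; visible region now rows[4,8) x cols[2,4) = 4x2
Op 6 cut(3, 0): punch at orig (7,2); cuts so far [(7, 2)]; region rows[4,8) x cols[2,4) = 4x2
Op 7 cut(0, 0): punch at orig (4,2); cuts so far [(4, 2), (7, 2)]; region rows[4,8) x cols[2,4) = 4x2
Unfold 1 (reflect across v@2): 4 holes -> [(4, 1), (4, 2), (7, 1), (7, 2)]
Unfold 2 (reflect across v@4): 8 holes -> [(4, 1), (4, 2), (4, 5), (4, 6), (7, 1), (7, 2), (7, 5), (7, 6)]
Unfold 3 (reflect across v@8): 16 holes -> [(4, 1), (4, 2), (4, 5), (4, 6), (4, 9), (4, 10), (4, 13), (4, 14), (7, 1), (7, 2), (7, 5), (7, 6), (7, 9), (7, 10), (7, 13), (7, 14)]
Unfold 4 (reflect across h@4): 32 holes -> [(0, 1), (0, 2), (0, 5), (0, 6), (0, 9), (0, 10), (0, 13), (0, 14), (3, 1), (3, 2), (3, 5), (3, 6), (3, 9), (3, 10), (3, 13), (3, 14), (4, 1), (4, 2), (4, 5), (4, 6), (4, 9), (4, 10), (4, 13), (4, 14), (7, 1), (7, 2), (7, 5), (7, 6), (7, 9), (7, 10), (7, 13), (7, 14)]
Unfold 5 (reflect across v@16): 64 holes -> [(0, 1), (0, 2), (0, 5), (0, 6), (0, 9), (0, 10), (0, 13), (0, 14), (0, 17), (0, 18), (0, 21), (0, 22), (0, 25), (0, 26), (0, 29), (0, 30), (3, 1), (3, 2), (3, 5), (3, 6), (3, 9), (3, 10), (3, 13), (3, 14), (3, 17), (3, 18), (3, 21), (3, 22), (3, 25), (3, 26), (3, 29), (3, 30), (4, 1), (4, 2), (4, 5), (4, 6), (4, 9), (4, 10), (4, 13), (4, 14), (4, 17), (4, 18), (4, 21), (4, 22), (4, 25), (4, 26), (4, 29), (4, 30), (7, 1), (7, 2), (7, 5), (7, 6), (7, 9), (7, 10), (7, 13), (7, 14), (7, 17), (7, 18), (7, 21), (7, 22), (7, 25), (7, 26), (7, 29), (7, 30)]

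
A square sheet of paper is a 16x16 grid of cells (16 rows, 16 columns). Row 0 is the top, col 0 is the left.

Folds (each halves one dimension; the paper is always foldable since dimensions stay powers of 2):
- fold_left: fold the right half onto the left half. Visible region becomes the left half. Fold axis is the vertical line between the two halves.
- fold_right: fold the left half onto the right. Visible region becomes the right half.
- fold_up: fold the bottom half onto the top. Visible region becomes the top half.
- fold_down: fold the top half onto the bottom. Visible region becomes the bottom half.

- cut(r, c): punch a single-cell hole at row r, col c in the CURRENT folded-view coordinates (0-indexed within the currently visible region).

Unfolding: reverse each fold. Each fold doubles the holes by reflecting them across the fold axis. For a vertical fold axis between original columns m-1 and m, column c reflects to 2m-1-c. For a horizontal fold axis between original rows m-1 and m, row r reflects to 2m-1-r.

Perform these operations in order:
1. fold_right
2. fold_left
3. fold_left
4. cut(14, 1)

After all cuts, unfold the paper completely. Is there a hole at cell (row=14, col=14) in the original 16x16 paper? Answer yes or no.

Op 1 fold_right: fold axis v@8; visible region now rows[0,16) x cols[8,16) = 16x8
Op 2 fold_left: fold axis v@12; visible region now rows[0,16) x cols[8,12) = 16x4
Op 3 fold_left: fold axis v@10; visible region now rows[0,16) x cols[8,10) = 16x2
Op 4 cut(14, 1): punch at orig (14,9); cuts so far [(14, 9)]; region rows[0,16) x cols[8,10) = 16x2
Unfold 1 (reflect across v@10): 2 holes -> [(14, 9), (14, 10)]
Unfold 2 (reflect across v@12): 4 holes -> [(14, 9), (14, 10), (14, 13), (14, 14)]
Unfold 3 (reflect across v@8): 8 holes -> [(14, 1), (14, 2), (14, 5), (14, 6), (14, 9), (14, 10), (14, 13), (14, 14)]
Holes: [(14, 1), (14, 2), (14, 5), (14, 6), (14, 9), (14, 10), (14, 13), (14, 14)]

Answer: yes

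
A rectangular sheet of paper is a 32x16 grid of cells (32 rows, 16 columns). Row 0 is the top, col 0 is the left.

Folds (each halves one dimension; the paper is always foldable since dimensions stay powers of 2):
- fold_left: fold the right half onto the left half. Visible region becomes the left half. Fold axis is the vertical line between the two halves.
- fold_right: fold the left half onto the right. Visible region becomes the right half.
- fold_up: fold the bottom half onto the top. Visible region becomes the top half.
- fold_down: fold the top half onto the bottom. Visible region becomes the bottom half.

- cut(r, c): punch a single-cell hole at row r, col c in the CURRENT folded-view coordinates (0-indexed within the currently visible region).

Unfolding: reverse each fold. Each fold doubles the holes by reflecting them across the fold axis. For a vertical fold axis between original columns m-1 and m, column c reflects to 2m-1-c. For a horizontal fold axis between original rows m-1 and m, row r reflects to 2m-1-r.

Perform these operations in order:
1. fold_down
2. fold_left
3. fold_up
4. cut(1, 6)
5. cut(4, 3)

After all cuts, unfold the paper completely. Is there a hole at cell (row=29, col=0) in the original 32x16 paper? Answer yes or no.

Op 1 fold_down: fold axis h@16; visible region now rows[16,32) x cols[0,16) = 16x16
Op 2 fold_left: fold axis v@8; visible region now rows[16,32) x cols[0,8) = 16x8
Op 3 fold_up: fold axis h@24; visible region now rows[16,24) x cols[0,8) = 8x8
Op 4 cut(1, 6): punch at orig (17,6); cuts so far [(17, 6)]; region rows[16,24) x cols[0,8) = 8x8
Op 5 cut(4, 3): punch at orig (20,3); cuts so far [(17, 6), (20, 3)]; region rows[16,24) x cols[0,8) = 8x8
Unfold 1 (reflect across h@24): 4 holes -> [(17, 6), (20, 3), (27, 3), (30, 6)]
Unfold 2 (reflect across v@8): 8 holes -> [(17, 6), (17, 9), (20, 3), (20, 12), (27, 3), (27, 12), (30, 6), (30, 9)]
Unfold 3 (reflect across h@16): 16 holes -> [(1, 6), (1, 9), (4, 3), (4, 12), (11, 3), (11, 12), (14, 6), (14, 9), (17, 6), (17, 9), (20, 3), (20, 12), (27, 3), (27, 12), (30, 6), (30, 9)]
Holes: [(1, 6), (1, 9), (4, 3), (4, 12), (11, 3), (11, 12), (14, 6), (14, 9), (17, 6), (17, 9), (20, 3), (20, 12), (27, 3), (27, 12), (30, 6), (30, 9)]

Answer: no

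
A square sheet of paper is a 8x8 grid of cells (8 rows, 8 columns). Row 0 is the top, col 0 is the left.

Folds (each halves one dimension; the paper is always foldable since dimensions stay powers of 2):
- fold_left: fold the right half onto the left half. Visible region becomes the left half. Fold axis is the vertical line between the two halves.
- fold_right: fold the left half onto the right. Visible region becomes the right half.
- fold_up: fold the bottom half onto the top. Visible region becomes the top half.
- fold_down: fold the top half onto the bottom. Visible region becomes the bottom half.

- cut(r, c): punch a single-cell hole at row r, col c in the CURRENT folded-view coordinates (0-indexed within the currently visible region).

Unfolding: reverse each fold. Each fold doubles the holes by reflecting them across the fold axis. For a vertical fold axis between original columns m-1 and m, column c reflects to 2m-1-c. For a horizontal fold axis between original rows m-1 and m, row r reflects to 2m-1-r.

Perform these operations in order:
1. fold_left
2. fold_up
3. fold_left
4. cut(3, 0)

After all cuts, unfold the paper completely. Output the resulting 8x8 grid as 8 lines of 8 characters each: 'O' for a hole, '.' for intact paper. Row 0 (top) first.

Answer: ........
........
........
O..OO..O
O..OO..O
........
........
........

Derivation:
Op 1 fold_left: fold axis v@4; visible region now rows[0,8) x cols[0,4) = 8x4
Op 2 fold_up: fold axis h@4; visible region now rows[0,4) x cols[0,4) = 4x4
Op 3 fold_left: fold axis v@2; visible region now rows[0,4) x cols[0,2) = 4x2
Op 4 cut(3, 0): punch at orig (3,0); cuts so far [(3, 0)]; region rows[0,4) x cols[0,2) = 4x2
Unfold 1 (reflect across v@2): 2 holes -> [(3, 0), (3, 3)]
Unfold 2 (reflect across h@4): 4 holes -> [(3, 0), (3, 3), (4, 0), (4, 3)]
Unfold 3 (reflect across v@4): 8 holes -> [(3, 0), (3, 3), (3, 4), (3, 7), (4, 0), (4, 3), (4, 4), (4, 7)]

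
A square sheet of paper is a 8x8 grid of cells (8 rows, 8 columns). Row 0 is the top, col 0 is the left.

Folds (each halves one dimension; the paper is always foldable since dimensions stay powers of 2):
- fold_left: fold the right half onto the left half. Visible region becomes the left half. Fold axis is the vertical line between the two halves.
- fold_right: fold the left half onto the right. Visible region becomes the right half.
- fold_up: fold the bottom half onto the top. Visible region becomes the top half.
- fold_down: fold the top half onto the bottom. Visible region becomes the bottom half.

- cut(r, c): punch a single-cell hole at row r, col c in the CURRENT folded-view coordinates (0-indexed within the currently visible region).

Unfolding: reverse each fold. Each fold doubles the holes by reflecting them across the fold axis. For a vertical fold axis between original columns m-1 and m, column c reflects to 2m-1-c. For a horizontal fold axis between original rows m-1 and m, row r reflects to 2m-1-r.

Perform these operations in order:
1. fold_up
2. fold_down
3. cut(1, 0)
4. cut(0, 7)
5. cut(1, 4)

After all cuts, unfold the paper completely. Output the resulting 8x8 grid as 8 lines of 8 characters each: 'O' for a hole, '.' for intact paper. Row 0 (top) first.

Answer: O...O...
.......O
.......O
O...O...
O...O...
.......O
.......O
O...O...

Derivation:
Op 1 fold_up: fold axis h@4; visible region now rows[0,4) x cols[0,8) = 4x8
Op 2 fold_down: fold axis h@2; visible region now rows[2,4) x cols[0,8) = 2x8
Op 3 cut(1, 0): punch at orig (3,0); cuts so far [(3, 0)]; region rows[2,4) x cols[0,8) = 2x8
Op 4 cut(0, 7): punch at orig (2,7); cuts so far [(2, 7), (3, 0)]; region rows[2,4) x cols[0,8) = 2x8
Op 5 cut(1, 4): punch at orig (3,4); cuts so far [(2, 7), (3, 0), (3, 4)]; region rows[2,4) x cols[0,8) = 2x8
Unfold 1 (reflect across h@2): 6 holes -> [(0, 0), (0, 4), (1, 7), (2, 7), (3, 0), (3, 4)]
Unfold 2 (reflect across h@4): 12 holes -> [(0, 0), (0, 4), (1, 7), (2, 7), (3, 0), (3, 4), (4, 0), (4, 4), (5, 7), (6, 7), (7, 0), (7, 4)]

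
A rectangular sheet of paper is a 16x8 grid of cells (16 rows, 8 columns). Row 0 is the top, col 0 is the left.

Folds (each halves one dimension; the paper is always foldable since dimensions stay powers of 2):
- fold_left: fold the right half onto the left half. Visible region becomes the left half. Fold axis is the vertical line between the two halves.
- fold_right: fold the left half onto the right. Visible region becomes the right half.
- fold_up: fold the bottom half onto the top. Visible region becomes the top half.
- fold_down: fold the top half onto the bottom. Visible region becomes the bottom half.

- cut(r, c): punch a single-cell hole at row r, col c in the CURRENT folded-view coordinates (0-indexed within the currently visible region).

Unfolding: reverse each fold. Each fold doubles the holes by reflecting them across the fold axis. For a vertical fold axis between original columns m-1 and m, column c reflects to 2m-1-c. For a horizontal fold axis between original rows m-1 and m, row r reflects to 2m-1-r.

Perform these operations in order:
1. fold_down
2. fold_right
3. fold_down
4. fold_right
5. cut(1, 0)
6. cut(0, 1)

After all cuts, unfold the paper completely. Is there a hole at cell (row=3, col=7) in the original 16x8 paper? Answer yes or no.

Answer: yes

Derivation:
Op 1 fold_down: fold axis h@8; visible region now rows[8,16) x cols[0,8) = 8x8
Op 2 fold_right: fold axis v@4; visible region now rows[8,16) x cols[4,8) = 8x4
Op 3 fold_down: fold axis h@12; visible region now rows[12,16) x cols[4,8) = 4x4
Op 4 fold_right: fold axis v@6; visible region now rows[12,16) x cols[6,8) = 4x2
Op 5 cut(1, 0): punch at orig (13,6); cuts so far [(13, 6)]; region rows[12,16) x cols[6,8) = 4x2
Op 6 cut(0, 1): punch at orig (12,7); cuts so far [(12, 7), (13, 6)]; region rows[12,16) x cols[6,8) = 4x2
Unfold 1 (reflect across v@6): 4 holes -> [(12, 4), (12, 7), (13, 5), (13, 6)]
Unfold 2 (reflect across h@12): 8 holes -> [(10, 5), (10, 6), (11, 4), (11, 7), (12, 4), (12, 7), (13, 5), (13, 6)]
Unfold 3 (reflect across v@4): 16 holes -> [(10, 1), (10, 2), (10, 5), (10, 6), (11, 0), (11, 3), (11, 4), (11, 7), (12, 0), (12, 3), (12, 4), (12, 7), (13, 1), (13, 2), (13, 5), (13, 6)]
Unfold 4 (reflect across h@8): 32 holes -> [(2, 1), (2, 2), (2, 5), (2, 6), (3, 0), (3, 3), (3, 4), (3, 7), (4, 0), (4, 3), (4, 4), (4, 7), (5, 1), (5, 2), (5, 5), (5, 6), (10, 1), (10, 2), (10, 5), (10, 6), (11, 0), (11, 3), (11, 4), (11, 7), (12, 0), (12, 3), (12, 4), (12, 7), (13, 1), (13, 2), (13, 5), (13, 6)]
Holes: [(2, 1), (2, 2), (2, 5), (2, 6), (3, 0), (3, 3), (3, 4), (3, 7), (4, 0), (4, 3), (4, 4), (4, 7), (5, 1), (5, 2), (5, 5), (5, 6), (10, 1), (10, 2), (10, 5), (10, 6), (11, 0), (11, 3), (11, 4), (11, 7), (12, 0), (12, 3), (12, 4), (12, 7), (13, 1), (13, 2), (13, 5), (13, 6)]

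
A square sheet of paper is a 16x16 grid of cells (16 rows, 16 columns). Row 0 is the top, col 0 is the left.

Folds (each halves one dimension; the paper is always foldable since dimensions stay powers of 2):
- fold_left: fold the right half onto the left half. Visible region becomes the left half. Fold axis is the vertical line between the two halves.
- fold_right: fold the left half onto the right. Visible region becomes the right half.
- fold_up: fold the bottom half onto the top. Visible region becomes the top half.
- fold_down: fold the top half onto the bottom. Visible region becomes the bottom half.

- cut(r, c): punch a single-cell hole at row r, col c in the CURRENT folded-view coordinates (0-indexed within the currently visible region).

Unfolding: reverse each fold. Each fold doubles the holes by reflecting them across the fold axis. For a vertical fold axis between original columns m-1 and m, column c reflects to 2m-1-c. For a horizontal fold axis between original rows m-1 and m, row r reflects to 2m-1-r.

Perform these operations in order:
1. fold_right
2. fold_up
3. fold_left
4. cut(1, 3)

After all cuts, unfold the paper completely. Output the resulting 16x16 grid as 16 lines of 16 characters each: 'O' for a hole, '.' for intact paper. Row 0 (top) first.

Op 1 fold_right: fold axis v@8; visible region now rows[0,16) x cols[8,16) = 16x8
Op 2 fold_up: fold axis h@8; visible region now rows[0,8) x cols[8,16) = 8x8
Op 3 fold_left: fold axis v@12; visible region now rows[0,8) x cols[8,12) = 8x4
Op 4 cut(1, 3): punch at orig (1,11); cuts so far [(1, 11)]; region rows[0,8) x cols[8,12) = 8x4
Unfold 1 (reflect across v@12): 2 holes -> [(1, 11), (1, 12)]
Unfold 2 (reflect across h@8): 4 holes -> [(1, 11), (1, 12), (14, 11), (14, 12)]
Unfold 3 (reflect across v@8): 8 holes -> [(1, 3), (1, 4), (1, 11), (1, 12), (14, 3), (14, 4), (14, 11), (14, 12)]

Answer: ................
...OO......OO...
................
................
................
................
................
................
................
................
................
................
................
................
...OO......OO...
................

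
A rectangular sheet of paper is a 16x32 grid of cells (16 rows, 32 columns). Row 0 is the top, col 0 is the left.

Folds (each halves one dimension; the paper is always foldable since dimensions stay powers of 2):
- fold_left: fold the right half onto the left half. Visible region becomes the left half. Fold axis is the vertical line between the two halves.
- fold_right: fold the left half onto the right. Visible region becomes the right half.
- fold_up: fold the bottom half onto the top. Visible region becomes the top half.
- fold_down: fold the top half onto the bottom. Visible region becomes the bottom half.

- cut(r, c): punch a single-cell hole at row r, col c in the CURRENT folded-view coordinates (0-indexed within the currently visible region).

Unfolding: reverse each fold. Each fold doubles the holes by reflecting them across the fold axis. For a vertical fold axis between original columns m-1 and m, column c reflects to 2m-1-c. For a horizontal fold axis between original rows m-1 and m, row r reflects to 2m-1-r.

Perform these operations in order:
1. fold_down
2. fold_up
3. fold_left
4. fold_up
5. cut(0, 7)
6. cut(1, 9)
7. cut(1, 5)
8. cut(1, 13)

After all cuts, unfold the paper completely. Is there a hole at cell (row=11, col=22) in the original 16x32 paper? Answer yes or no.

Answer: no

Derivation:
Op 1 fold_down: fold axis h@8; visible region now rows[8,16) x cols[0,32) = 8x32
Op 2 fold_up: fold axis h@12; visible region now rows[8,12) x cols[0,32) = 4x32
Op 3 fold_left: fold axis v@16; visible region now rows[8,12) x cols[0,16) = 4x16
Op 4 fold_up: fold axis h@10; visible region now rows[8,10) x cols[0,16) = 2x16
Op 5 cut(0, 7): punch at orig (8,7); cuts so far [(8, 7)]; region rows[8,10) x cols[0,16) = 2x16
Op 6 cut(1, 9): punch at orig (9,9); cuts so far [(8, 7), (9, 9)]; region rows[8,10) x cols[0,16) = 2x16
Op 7 cut(1, 5): punch at orig (9,5); cuts so far [(8, 7), (9, 5), (9, 9)]; region rows[8,10) x cols[0,16) = 2x16
Op 8 cut(1, 13): punch at orig (9,13); cuts so far [(8, 7), (9, 5), (9, 9), (9, 13)]; region rows[8,10) x cols[0,16) = 2x16
Unfold 1 (reflect across h@10): 8 holes -> [(8, 7), (9, 5), (9, 9), (9, 13), (10, 5), (10, 9), (10, 13), (11, 7)]
Unfold 2 (reflect across v@16): 16 holes -> [(8, 7), (8, 24), (9, 5), (9, 9), (9, 13), (9, 18), (9, 22), (9, 26), (10, 5), (10, 9), (10, 13), (10, 18), (10, 22), (10, 26), (11, 7), (11, 24)]
Unfold 3 (reflect across h@12): 32 holes -> [(8, 7), (8, 24), (9, 5), (9, 9), (9, 13), (9, 18), (9, 22), (9, 26), (10, 5), (10, 9), (10, 13), (10, 18), (10, 22), (10, 26), (11, 7), (11, 24), (12, 7), (12, 24), (13, 5), (13, 9), (13, 13), (13, 18), (13, 22), (13, 26), (14, 5), (14, 9), (14, 13), (14, 18), (14, 22), (14, 26), (15, 7), (15, 24)]
Unfold 4 (reflect across h@8): 64 holes -> [(0, 7), (0, 24), (1, 5), (1, 9), (1, 13), (1, 18), (1, 22), (1, 26), (2, 5), (2, 9), (2, 13), (2, 18), (2, 22), (2, 26), (3, 7), (3, 24), (4, 7), (4, 24), (5, 5), (5, 9), (5, 13), (5, 18), (5, 22), (5, 26), (6, 5), (6, 9), (6, 13), (6, 18), (6, 22), (6, 26), (7, 7), (7, 24), (8, 7), (8, 24), (9, 5), (9, 9), (9, 13), (9, 18), (9, 22), (9, 26), (10, 5), (10, 9), (10, 13), (10, 18), (10, 22), (10, 26), (11, 7), (11, 24), (12, 7), (12, 24), (13, 5), (13, 9), (13, 13), (13, 18), (13, 22), (13, 26), (14, 5), (14, 9), (14, 13), (14, 18), (14, 22), (14, 26), (15, 7), (15, 24)]
Holes: [(0, 7), (0, 24), (1, 5), (1, 9), (1, 13), (1, 18), (1, 22), (1, 26), (2, 5), (2, 9), (2, 13), (2, 18), (2, 22), (2, 26), (3, 7), (3, 24), (4, 7), (4, 24), (5, 5), (5, 9), (5, 13), (5, 18), (5, 22), (5, 26), (6, 5), (6, 9), (6, 13), (6, 18), (6, 22), (6, 26), (7, 7), (7, 24), (8, 7), (8, 24), (9, 5), (9, 9), (9, 13), (9, 18), (9, 22), (9, 26), (10, 5), (10, 9), (10, 13), (10, 18), (10, 22), (10, 26), (11, 7), (11, 24), (12, 7), (12, 24), (13, 5), (13, 9), (13, 13), (13, 18), (13, 22), (13, 26), (14, 5), (14, 9), (14, 13), (14, 18), (14, 22), (14, 26), (15, 7), (15, 24)]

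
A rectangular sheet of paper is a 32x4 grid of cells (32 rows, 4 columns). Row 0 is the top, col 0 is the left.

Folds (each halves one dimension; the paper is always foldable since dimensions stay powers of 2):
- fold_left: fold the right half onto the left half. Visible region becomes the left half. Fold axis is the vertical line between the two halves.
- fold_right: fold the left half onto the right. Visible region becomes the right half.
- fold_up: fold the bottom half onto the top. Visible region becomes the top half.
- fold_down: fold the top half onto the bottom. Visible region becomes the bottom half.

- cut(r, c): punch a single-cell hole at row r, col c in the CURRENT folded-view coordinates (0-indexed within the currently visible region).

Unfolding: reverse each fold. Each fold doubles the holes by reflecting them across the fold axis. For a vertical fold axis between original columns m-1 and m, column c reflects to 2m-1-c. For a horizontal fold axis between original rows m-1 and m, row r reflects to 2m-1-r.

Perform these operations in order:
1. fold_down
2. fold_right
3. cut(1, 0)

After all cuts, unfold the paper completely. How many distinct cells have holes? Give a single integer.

Op 1 fold_down: fold axis h@16; visible region now rows[16,32) x cols[0,4) = 16x4
Op 2 fold_right: fold axis v@2; visible region now rows[16,32) x cols[2,4) = 16x2
Op 3 cut(1, 0): punch at orig (17,2); cuts so far [(17, 2)]; region rows[16,32) x cols[2,4) = 16x2
Unfold 1 (reflect across v@2): 2 holes -> [(17, 1), (17, 2)]
Unfold 2 (reflect across h@16): 4 holes -> [(14, 1), (14, 2), (17, 1), (17, 2)]

Answer: 4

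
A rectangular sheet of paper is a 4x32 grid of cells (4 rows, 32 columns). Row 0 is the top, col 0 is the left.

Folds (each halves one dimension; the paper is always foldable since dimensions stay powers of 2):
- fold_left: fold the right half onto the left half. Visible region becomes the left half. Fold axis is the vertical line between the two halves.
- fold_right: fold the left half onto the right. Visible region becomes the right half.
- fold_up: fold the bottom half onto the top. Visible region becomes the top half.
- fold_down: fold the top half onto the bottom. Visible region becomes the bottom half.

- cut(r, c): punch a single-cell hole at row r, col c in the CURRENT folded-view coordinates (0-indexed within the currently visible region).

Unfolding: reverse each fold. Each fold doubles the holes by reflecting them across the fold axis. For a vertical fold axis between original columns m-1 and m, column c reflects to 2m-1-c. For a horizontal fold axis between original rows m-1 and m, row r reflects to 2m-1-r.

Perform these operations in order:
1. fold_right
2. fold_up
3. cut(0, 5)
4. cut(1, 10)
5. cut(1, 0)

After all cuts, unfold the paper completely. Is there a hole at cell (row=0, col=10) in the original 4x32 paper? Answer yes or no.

Op 1 fold_right: fold axis v@16; visible region now rows[0,4) x cols[16,32) = 4x16
Op 2 fold_up: fold axis h@2; visible region now rows[0,2) x cols[16,32) = 2x16
Op 3 cut(0, 5): punch at orig (0,21); cuts so far [(0, 21)]; region rows[0,2) x cols[16,32) = 2x16
Op 4 cut(1, 10): punch at orig (1,26); cuts so far [(0, 21), (1, 26)]; region rows[0,2) x cols[16,32) = 2x16
Op 5 cut(1, 0): punch at orig (1,16); cuts so far [(0, 21), (1, 16), (1, 26)]; region rows[0,2) x cols[16,32) = 2x16
Unfold 1 (reflect across h@2): 6 holes -> [(0, 21), (1, 16), (1, 26), (2, 16), (2, 26), (3, 21)]
Unfold 2 (reflect across v@16): 12 holes -> [(0, 10), (0, 21), (1, 5), (1, 15), (1, 16), (1, 26), (2, 5), (2, 15), (2, 16), (2, 26), (3, 10), (3, 21)]
Holes: [(0, 10), (0, 21), (1, 5), (1, 15), (1, 16), (1, 26), (2, 5), (2, 15), (2, 16), (2, 26), (3, 10), (3, 21)]

Answer: yes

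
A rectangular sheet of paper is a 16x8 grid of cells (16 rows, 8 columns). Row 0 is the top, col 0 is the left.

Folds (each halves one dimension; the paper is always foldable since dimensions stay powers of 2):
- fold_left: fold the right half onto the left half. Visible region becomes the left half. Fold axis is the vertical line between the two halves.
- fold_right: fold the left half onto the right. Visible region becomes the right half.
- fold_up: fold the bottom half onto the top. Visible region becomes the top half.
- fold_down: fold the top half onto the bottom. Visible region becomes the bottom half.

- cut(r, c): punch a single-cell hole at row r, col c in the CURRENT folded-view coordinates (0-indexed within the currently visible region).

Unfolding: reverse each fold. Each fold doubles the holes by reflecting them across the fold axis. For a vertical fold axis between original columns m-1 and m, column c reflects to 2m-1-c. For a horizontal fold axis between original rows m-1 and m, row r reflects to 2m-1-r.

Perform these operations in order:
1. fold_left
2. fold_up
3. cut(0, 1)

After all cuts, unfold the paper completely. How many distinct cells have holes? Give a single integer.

Op 1 fold_left: fold axis v@4; visible region now rows[0,16) x cols[0,4) = 16x4
Op 2 fold_up: fold axis h@8; visible region now rows[0,8) x cols[0,4) = 8x4
Op 3 cut(0, 1): punch at orig (0,1); cuts so far [(0, 1)]; region rows[0,8) x cols[0,4) = 8x4
Unfold 1 (reflect across h@8): 2 holes -> [(0, 1), (15, 1)]
Unfold 2 (reflect across v@4): 4 holes -> [(0, 1), (0, 6), (15, 1), (15, 6)]

Answer: 4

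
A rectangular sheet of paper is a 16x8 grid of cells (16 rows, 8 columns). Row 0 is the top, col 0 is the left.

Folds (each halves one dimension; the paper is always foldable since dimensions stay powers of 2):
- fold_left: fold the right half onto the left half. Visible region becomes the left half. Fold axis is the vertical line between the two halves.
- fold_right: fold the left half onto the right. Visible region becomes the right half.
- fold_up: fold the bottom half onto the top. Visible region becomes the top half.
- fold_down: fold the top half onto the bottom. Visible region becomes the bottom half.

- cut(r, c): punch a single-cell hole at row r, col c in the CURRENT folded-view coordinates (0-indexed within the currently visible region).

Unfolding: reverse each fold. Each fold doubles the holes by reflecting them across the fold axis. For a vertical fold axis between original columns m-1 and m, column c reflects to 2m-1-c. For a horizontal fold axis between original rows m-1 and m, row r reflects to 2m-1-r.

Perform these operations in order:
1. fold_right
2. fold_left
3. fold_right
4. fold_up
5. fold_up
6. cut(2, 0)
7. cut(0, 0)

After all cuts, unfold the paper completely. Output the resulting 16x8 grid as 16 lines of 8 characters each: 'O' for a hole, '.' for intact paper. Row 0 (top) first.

Op 1 fold_right: fold axis v@4; visible region now rows[0,16) x cols[4,8) = 16x4
Op 2 fold_left: fold axis v@6; visible region now rows[0,16) x cols[4,6) = 16x2
Op 3 fold_right: fold axis v@5; visible region now rows[0,16) x cols[5,6) = 16x1
Op 4 fold_up: fold axis h@8; visible region now rows[0,8) x cols[5,6) = 8x1
Op 5 fold_up: fold axis h@4; visible region now rows[0,4) x cols[5,6) = 4x1
Op 6 cut(2, 0): punch at orig (2,5); cuts so far [(2, 5)]; region rows[0,4) x cols[5,6) = 4x1
Op 7 cut(0, 0): punch at orig (0,5); cuts so far [(0, 5), (2, 5)]; region rows[0,4) x cols[5,6) = 4x1
Unfold 1 (reflect across h@4): 4 holes -> [(0, 5), (2, 5), (5, 5), (7, 5)]
Unfold 2 (reflect across h@8): 8 holes -> [(0, 5), (2, 5), (5, 5), (7, 5), (8, 5), (10, 5), (13, 5), (15, 5)]
Unfold 3 (reflect across v@5): 16 holes -> [(0, 4), (0, 5), (2, 4), (2, 5), (5, 4), (5, 5), (7, 4), (7, 5), (8, 4), (8, 5), (10, 4), (10, 5), (13, 4), (13, 5), (15, 4), (15, 5)]
Unfold 4 (reflect across v@6): 32 holes -> [(0, 4), (0, 5), (0, 6), (0, 7), (2, 4), (2, 5), (2, 6), (2, 7), (5, 4), (5, 5), (5, 6), (5, 7), (7, 4), (7, 5), (7, 6), (7, 7), (8, 4), (8, 5), (8, 6), (8, 7), (10, 4), (10, 5), (10, 6), (10, 7), (13, 4), (13, 5), (13, 6), (13, 7), (15, 4), (15, 5), (15, 6), (15, 7)]
Unfold 5 (reflect across v@4): 64 holes -> [(0, 0), (0, 1), (0, 2), (0, 3), (0, 4), (0, 5), (0, 6), (0, 7), (2, 0), (2, 1), (2, 2), (2, 3), (2, 4), (2, 5), (2, 6), (2, 7), (5, 0), (5, 1), (5, 2), (5, 3), (5, 4), (5, 5), (5, 6), (5, 7), (7, 0), (7, 1), (7, 2), (7, 3), (7, 4), (7, 5), (7, 6), (7, 7), (8, 0), (8, 1), (8, 2), (8, 3), (8, 4), (8, 5), (8, 6), (8, 7), (10, 0), (10, 1), (10, 2), (10, 3), (10, 4), (10, 5), (10, 6), (10, 7), (13, 0), (13, 1), (13, 2), (13, 3), (13, 4), (13, 5), (13, 6), (13, 7), (15, 0), (15, 1), (15, 2), (15, 3), (15, 4), (15, 5), (15, 6), (15, 7)]

Answer: OOOOOOOO
........
OOOOOOOO
........
........
OOOOOOOO
........
OOOOOOOO
OOOOOOOO
........
OOOOOOOO
........
........
OOOOOOOO
........
OOOOOOOO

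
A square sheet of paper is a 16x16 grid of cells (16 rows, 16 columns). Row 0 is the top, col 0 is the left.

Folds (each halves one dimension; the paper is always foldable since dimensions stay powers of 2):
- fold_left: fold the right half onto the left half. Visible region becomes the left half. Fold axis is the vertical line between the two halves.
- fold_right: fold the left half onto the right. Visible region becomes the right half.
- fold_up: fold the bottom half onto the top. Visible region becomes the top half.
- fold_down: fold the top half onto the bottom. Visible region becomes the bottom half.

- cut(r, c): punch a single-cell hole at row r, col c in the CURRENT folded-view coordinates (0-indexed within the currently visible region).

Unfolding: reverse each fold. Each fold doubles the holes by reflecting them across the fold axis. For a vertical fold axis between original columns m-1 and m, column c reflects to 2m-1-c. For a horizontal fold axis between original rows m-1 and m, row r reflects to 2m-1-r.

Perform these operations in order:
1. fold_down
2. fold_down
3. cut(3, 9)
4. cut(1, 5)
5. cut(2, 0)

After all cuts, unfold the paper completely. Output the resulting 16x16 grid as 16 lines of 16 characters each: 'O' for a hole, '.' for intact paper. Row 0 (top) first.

Answer: .........O......
O...............
.....O..........
................
................
.....O..........
O...............
.........O......
.........O......
O...............
.....O..........
................
................
.....O..........
O...............
.........O......

Derivation:
Op 1 fold_down: fold axis h@8; visible region now rows[8,16) x cols[0,16) = 8x16
Op 2 fold_down: fold axis h@12; visible region now rows[12,16) x cols[0,16) = 4x16
Op 3 cut(3, 9): punch at orig (15,9); cuts so far [(15, 9)]; region rows[12,16) x cols[0,16) = 4x16
Op 4 cut(1, 5): punch at orig (13,5); cuts so far [(13, 5), (15, 9)]; region rows[12,16) x cols[0,16) = 4x16
Op 5 cut(2, 0): punch at orig (14,0); cuts so far [(13, 5), (14, 0), (15, 9)]; region rows[12,16) x cols[0,16) = 4x16
Unfold 1 (reflect across h@12): 6 holes -> [(8, 9), (9, 0), (10, 5), (13, 5), (14, 0), (15, 9)]
Unfold 2 (reflect across h@8): 12 holes -> [(0, 9), (1, 0), (2, 5), (5, 5), (6, 0), (7, 9), (8, 9), (9, 0), (10, 5), (13, 5), (14, 0), (15, 9)]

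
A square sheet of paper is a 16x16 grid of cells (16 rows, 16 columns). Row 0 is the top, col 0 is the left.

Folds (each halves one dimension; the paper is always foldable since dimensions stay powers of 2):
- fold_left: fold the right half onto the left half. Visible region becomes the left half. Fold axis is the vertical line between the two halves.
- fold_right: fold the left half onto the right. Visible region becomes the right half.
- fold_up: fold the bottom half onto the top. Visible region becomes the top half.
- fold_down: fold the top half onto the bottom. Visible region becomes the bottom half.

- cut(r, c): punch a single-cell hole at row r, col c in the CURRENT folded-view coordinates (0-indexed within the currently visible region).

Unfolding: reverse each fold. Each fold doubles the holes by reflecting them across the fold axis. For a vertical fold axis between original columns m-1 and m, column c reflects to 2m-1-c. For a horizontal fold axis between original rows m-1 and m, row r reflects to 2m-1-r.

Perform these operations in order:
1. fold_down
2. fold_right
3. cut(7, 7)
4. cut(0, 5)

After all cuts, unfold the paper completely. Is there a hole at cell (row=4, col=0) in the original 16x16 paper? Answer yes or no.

Op 1 fold_down: fold axis h@8; visible region now rows[8,16) x cols[0,16) = 8x16
Op 2 fold_right: fold axis v@8; visible region now rows[8,16) x cols[8,16) = 8x8
Op 3 cut(7, 7): punch at orig (15,15); cuts so far [(15, 15)]; region rows[8,16) x cols[8,16) = 8x8
Op 4 cut(0, 5): punch at orig (8,13); cuts so far [(8, 13), (15, 15)]; region rows[8,16) x cols[8,16) = 8x8
Unfold 1 (reflect across v@8): 4 holes -> [(8, 2), (8, 13), (15, 0), (15, 15)]
Unfold 2 (reflect across h@8): 8 holes -> [(0, 0), (0, 15), (7, 2), (7, 13), (8, 2), (8, 13), (15, 0), (15, 15)]
Holes: [(0, 0), (0, 15), (7, 2), (7, 13), (8, 2), (8, 13), (15, 0), (15, 15)]

Answer: no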